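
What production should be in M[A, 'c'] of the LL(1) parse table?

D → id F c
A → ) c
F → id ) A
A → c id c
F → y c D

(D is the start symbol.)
To find M[A, 'c'], we find productions for A where 'c' is in the predict set (PREDICT(N → α) = (FIRST(α) \ {ε}) ∪ (FOLLOW(N) if α ⇒* ε)).

A → ) c: PREDICT = { ')' }
A → c id c: PREDICT = { 'c' }
  'c' is in predict set, so this production goes in M[A, 'c']

M[A, 'c'] = A → c id c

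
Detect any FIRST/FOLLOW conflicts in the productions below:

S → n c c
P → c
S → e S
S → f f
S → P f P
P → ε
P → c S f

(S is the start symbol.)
Nullable non-terminals: P.

P: nullable alternative(s) P → ε; FOLLOW(P) = { $, 'f' }
  P → c: FIRST \ {ε} = { 'c' } — disjoint from FOLLOW(P)
  P → ε: FIRST \ {ε} = { } — this is the only nullable alternative, skip
  P → c S f: FIRST \ {ε} = { 'c' } — disjoint from FOLLOW(P)

S has no nullable alternative, so no FIRST/FOLLOW check is needed there.

No FIRST/FOLLOW conflicts found.

Answer: No FIRST/FOLLOW conflicts.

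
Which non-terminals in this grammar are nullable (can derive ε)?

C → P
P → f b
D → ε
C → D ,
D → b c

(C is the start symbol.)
{ 'D' }

A non-terminal is nullable if it can derive ε (the empty string): either it has an ε-production, or it has a production whose right-hand side consists entirely of nullable non-terminals.

ε-productions: D → ε
So D is immediately nullable.
No further non-terminal can be added: every production for the remaining non-terminals contains a terminal or a non-nullable non-terminal.
Nullable = { 'D' }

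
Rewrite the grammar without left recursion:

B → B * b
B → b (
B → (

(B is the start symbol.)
B is directly left-recursive. The standard transformation for
  A → A α₁ | ... | A α_m | β₁ | ... | β_n
is
  A  → β₁ A' | ... | β_n A'
  A' → α₁ A' | ... | α_m A' | ε

B → b ( becomes B → b ( B'
B → ( becomes B → ( B'
B → B * b becomes B' → * b B'
Add B' → ε

Resulting grammar:
B → b ( B'
B → ( B'
B' → * b B'
B' → ε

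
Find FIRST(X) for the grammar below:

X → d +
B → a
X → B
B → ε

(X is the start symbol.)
{ 'a', 'd', ε }

FIRST sets of the other non-terminals involved (by the same procedure, iterated to a fixed point):
  FIRST(B) = { 'a', ε }

From X → d +:
  - d is a terminal: add 'd' and stop
From X → B:
  - B is a non-terminal: add FIRST(B) \ {ε} = { 'a' }
    B is nullable and nothing follows, so the whole right-hand side can vanish: ε ∈ FIRST(X)

Collecting: FIRST(X) = { 'a', 'd', ε }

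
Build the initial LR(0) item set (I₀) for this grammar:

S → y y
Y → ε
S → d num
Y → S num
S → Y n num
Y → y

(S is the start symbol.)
{ [S → . Y n num], [S → . d num], [S → . y y], [S' → . S], [Y → . S num], [Y → . y], [Y → .] }

First, augment the grammar with S' → S
I₀ = CLOSURE({ [S' → . S] }):
  [S' → . S] has the dot before S: add [S → . y y], [S → . d num], [S → . Y n num]
  [S → . Y n num] has the dot before Y: add [Y → .], [Y → . S num], [Y → . y]
No further items can be added.

I₀ = { [S → . Y n num], [S → . d num], [S → . y y], [S' → . S], [Y → . S num], [Y → . y], [Y → .] }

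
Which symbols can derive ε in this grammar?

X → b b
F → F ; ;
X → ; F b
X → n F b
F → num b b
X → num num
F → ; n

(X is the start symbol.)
There are no ε-productions, so no non-terminal can derive ε.
No non-terminals are nullable.

Answer: None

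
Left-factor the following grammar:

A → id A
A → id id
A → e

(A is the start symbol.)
A → id A'
A' → A
A' → id
A → e

Left-factoring transforms A → αβ₁ | αβ₂ into A → αA' and A' → β₁ | β₂
(α is the longest common prefix among the alternatives). Repeat until
no nonterminal has two alternatives with a common prefix.

Round 1: A has alternatives sharing prefix 'id'. Introduce A': A → id A'
  Add: A' → A
  Add: A' → id

No remaining common prefixes — done.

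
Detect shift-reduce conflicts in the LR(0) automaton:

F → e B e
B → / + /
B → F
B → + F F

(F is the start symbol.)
A shift-reduce conflict occurs when an LR(0) state has both:
  - a complete (reduce) item [A → α .] (dot at the end), and
  - a shift item [B → β . c γ] (dot before a terminal).

Augment with F' → F and build the canonical LR(0) collection (I0 = CLOSURE({[F' → . F]}), then GOTO on every symbol after a dot until no new states appear). It has 12 states:
  I0: { [F → . e B e], [F' → . F] }  — shift
  I1: { [F' → F .] }  — accept
  I2: { [B → . + F F], [B → . / + /], [B → . F], [F → . e B e], [F → e . B e] }  — shift
  I3: { [B → + . F F], [F → . e B e] }  — shift
  I4: { [B → / . + /] }  — shift
  I5: { [F → e B . e] }  — shift
  I6: { [B → F .] }  — reduce
  I7: { [F → e B e .] }  — reduce
  I8: { [B → / + . /] }  — shift
  I9: { [B → / + / .] }  — reduce
  I10: { [B → + F . F], [F → . e B e] }  — shift
  I11: { [B → + F F .] }  — reduce

No state contains both a complete item and a shift item.

Answer: No shift-reduce conflicts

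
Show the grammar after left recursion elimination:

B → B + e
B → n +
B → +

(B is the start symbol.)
B is directly left-recursive. The standard transformation for
  A → A α₁ | ... | A α_m | β₁ | ... | β_n
is
  A  → β₁ A' | ... | β_n A'
  A' → α₁ A' | ... | α_m A' | ε

B → n + becomes B → n + B'
B → + becomes B → + B'
B → B + e becomes B' → + e B'
Add B' → ε

Resulting grammar:
B → n + B'
B → + B'
B' → + e B'
B' → ε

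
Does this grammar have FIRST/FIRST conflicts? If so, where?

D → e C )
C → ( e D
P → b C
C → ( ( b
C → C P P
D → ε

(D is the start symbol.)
Yes. C → '(' e D / C → '(' '(' b on { '(' }; C → '(' e D / C → C P P on { '(' }; C → '(' '(' b / C → C P P on { '(' }

FIRST sets of the non-terminals at (or reachable through a nullable prefix from) the front of some alternative:
  FIRST(C) = { '(' }

Productions for D:
  D → e C ): FIRST = { 'e' }
  D → ε: FIRST = { ε }
Productions for C:
  C → ( e D: FIRST = { '(' }
  C → ( ( b: FIRST = { '(' }
  C → C P P: FIRST = { '(' }
P has only one production, so no FIRST/FIRST conflict is possible there.

Conflict for C: C → ( e D and C → ( ( b
  Overlap: { '(' }
Conflict for C: C → ( e D and C → C P P
  Overlap: { '(' }
Conflict for C: C → ( ( b and C → C P P
  Overlap: { '(' }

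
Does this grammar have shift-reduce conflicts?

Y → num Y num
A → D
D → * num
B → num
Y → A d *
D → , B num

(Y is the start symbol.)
Augment with Y' → Y and build the canonical LR(0) collection (I0 = CLOSURE({[Y' → . Y]}), then GOTO on every symbol after a dot until no new states appear). It has 15 states:
  I0: { [A → . D], [D → . * num], [D → . , B num], [Y → . A d *], [Y → . num Y num], [Y' → . Y] }  — shift
  I1: { [D → * . num] }  — shift
  I2: { [B → . num], [D → , . B num] }  — shift
  I3: { [Y → A . d *] }  — shift
  I4: { [A → D .] }  — reduce
  I5: { [Y' → Y .] }  — accept
  I6: { [A → . D], [D → . * num], [D → . , B num], [Y → . A d *], [Y → . num Y num], [Y → num . Y num] }  — shift
  I7: { [Y → num Y . num] }  — shift
  I8: { [Y → num Y num .] }  — reduce
  I9: { [Y → A d . *] }  — shift
  I10: { [Y → A d * .] }  — reduce
  I11: { [D → , B . num] }  — shift
  I12: { [B → num .] }  — reduce
  I13: { [D → , B num .] }  — reduce
  I14: { [D → * num .] }  — reduce

No state contains both a complete item and a shift item.

Answer: No shift-reduce conflicts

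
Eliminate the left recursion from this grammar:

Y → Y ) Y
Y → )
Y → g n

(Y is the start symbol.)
Y is directly left-recursive. The standard transformation for
  A → A α₁ | ... | A α_m | β₁ | ... | β_n
is
  A  → β₁ A' | ... | β_n A'
  A' → α₁ A' | ... | α_m A' | ε

Y → ) becomes Y → ) Y'
Y → g n becomes Y → g n Y'
Y → Y ) Y becomes Y' → ) Y Y'
Add Y' → ε

Resulting grammar:
Y → ) Y'
Y → g n Y'
Y' → ) Y Y'
Y' → ε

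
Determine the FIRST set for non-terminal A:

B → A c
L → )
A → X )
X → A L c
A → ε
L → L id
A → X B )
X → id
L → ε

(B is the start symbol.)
{ ')', 'c', 'id', ε }

FIRST sets of the other non-terminals involved (by the same procedure, iterated to a fixed point):
  FIRST(X) = { ')', 'c', 'id' }

From A → X ):
  - X is a non-terminal: add FIRST(X) \ {ε} = { ')', 'c', 'id' }
    X is not nullable, so stop
From A → ε:
  - ε-production, so ε ∈ FIRST(A)
From A → X B ):
  - X is a non-terminal: add FIRST(X) \ {ε} = { ')', 'c', 'id' }
    X is not nullable, so stop

Collecting: FIRST(A) = { ')', 'c', 'id', ε }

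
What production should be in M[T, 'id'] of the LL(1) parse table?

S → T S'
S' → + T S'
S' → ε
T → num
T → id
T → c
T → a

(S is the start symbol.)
To find M[T, 'id'], we find productions for T where 'id' is in the predict set (PREDICT(N → α) = (FIRST(α) \ {ε}) ∪ (FOLLOW(N) if α ⇒* ε)).

T → num: PREDICT = { 'num' }
T → id: PREDICT = { 'id' }
  'id' is in predict set, so this production goes in M[T, 'id']
T → c: PREDICT = { 'c' }
T → a: PREDICT = { 'a' }

M[T, 'id'] = T → id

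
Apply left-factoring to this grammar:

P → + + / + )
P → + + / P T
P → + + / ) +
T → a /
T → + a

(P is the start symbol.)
Left-factoring transforms A → αβ₁ | αβ₂ into A → αA' and A' → β₁ | β₂
(α is the longest common prefix among the alternatives). Repeat until
no nonterminal has two alternatives with a common prefix.

Round 1: P has alternatives sharing prefix '+ + /'. Introduce P': P → + + / P'
  Add: P' → + )
  Add: P' → P T
  Add: P' → ) +

No remaining common prefixes — done.

Resulting grammar:
P → + + / P'
P' → + )
P' → P T
P' → ) +
T → a /
T → + a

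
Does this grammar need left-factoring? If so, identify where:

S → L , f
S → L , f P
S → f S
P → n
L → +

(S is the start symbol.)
Left-factoring is needed when two productions for the same non-terminal
share a common prefix on the right-hand side.

Productions for S:
  S → L , f
  S → L , f P
  S → f S

Found common prefix 'L , f' in productions for S

Answer: Yes, S has productions with common prefix 'L , f'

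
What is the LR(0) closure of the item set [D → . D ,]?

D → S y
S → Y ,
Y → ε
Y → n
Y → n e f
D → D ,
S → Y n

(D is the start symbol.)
{ [D → . D ,], [D → . S y], [S → . Y ,], [S → . Y n], [Y → . n e f], [Y → . n], [Y → .] }

Start with: [D → . D ,]
  [D → . D ,] has the dot before D: add [D → . S y]
  [D → . S y] has the dot before S: add [S → . Y ,], [S → . Y n]
  [S → . Y ,] has the dot before Y: add [Y → .], [Y → . n], [Y → . n e f]
No further items can be added.

CLOSURE = { [D → . D ,], [D → . S y], [S → . Y ,], [S → . Y n], [Y → . n e f], [Y → . n], [Y → .] }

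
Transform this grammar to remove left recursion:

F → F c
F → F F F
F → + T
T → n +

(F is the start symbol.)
F → + T F'
F' → c F'
F' → F F F'
F' → ε
T → n +

F is directly left-recursive. The standard transformation for
  A → A α₁ | ... | A α_m | β₁ | ... | β_n
is
  A  → β₁ A' | ... | β_n A'
  A' → α₁ A' | ... | α_m A' | ε

F → + T becomes F → + T F'
F → F c becomes F' → c F'
F → F F F becomes F' → F F F'
Add F' → ε

Productions for other non-terminals are unchanged:
  T → n +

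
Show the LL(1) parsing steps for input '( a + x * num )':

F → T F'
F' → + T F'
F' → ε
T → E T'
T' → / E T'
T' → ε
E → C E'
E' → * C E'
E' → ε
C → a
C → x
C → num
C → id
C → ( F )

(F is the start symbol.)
LL(1) parsing maintains a stack (initially the start symbol over $) and the input. At each step: if the stack top is a terminal, match it against the current input token; if it is a non-terminal N, replace it with the RHS of M[N, lookahead] (the unique production whose predict set contains the lookahead).

Stack is shown with the top on the left.

Stack                      Input              Action
----------------------------------------------------
F $                        ( a + x * num ) $  output F → T F'
T F' $                     ( a + x * num ) $  output T → E T'
E T' F' $                  ( a + x * num ) $  output E → C E'
C E' T' F' $               ( a + x * num ) $  output C → ( F )
( F ) E' T' F' $           ( a + x * num ) $  match '('
F ) E' T' F' $             a + x * num ) $    output F → T F'
T F' ) E' T' F' $          a + x * num ) $    output T → E T'
E T' F' ) E' T' F' $       a + x * num ) $    output E → C E'
C E' T' F' ) E' T' F' $    a + x * num ) $    output C → a
a E' T' F' ) E' T' F' $    a + x * num ) $    match 'a'
E' T' F' ) E' T' F' $      + x * num ) $      output E' → ε
T' F' ) E' T' F' $         + x * num ) $      output T' → ε
F' ) E' T' F' $            + x * num ) $      output F' → + T F'
+ T F' ) E' T' F' $        + x * num ) $      match '+'
T F' ) E' T' F' $          x * num ) $        output T → E T'
E T' F' ) E' T' F' $       x * num ) $        output E → C E'
C E' T' F' ) E' T' F' $    x * num ) $        output C → x
x E' T' F' ) E' T' F' $    x * num ) $        match 'x'
E' T' F' ) E' T' F' $      * num ) $          output E' → * C E'
* C E' T' F' ) E' T' F' $  * num ) $          match '*'
C E' T' F' ) E' T' F' $    num ) $            output C → num
num E' T' F' ) E' T' F' $  num ) $            match 'num'
E' T' F' ) E' T' F' $      ) $                output E' → ε
T' F' ) E' T' F' $         ) $                output T' → ε
F' ) E' T' F' $            ) $                output F' → ε
) E' T' F' $               ) $                match ')'
E' T' F' $                 $                  output E' → ε
T' F' $                    $                  output T' → ε
F' $                       $                  output F' → ε
$                          $                  accept

The string is accepted.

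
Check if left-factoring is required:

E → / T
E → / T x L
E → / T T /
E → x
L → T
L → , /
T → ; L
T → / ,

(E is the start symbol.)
Left-factoring is needed when two productions for the same non-terminal
share a common prefix on the right-hand side.

Productions for E:
  E → / T
  E → / T x L
  E → / T T /
  E → x
Productions for L:
  L → T
  L → , /
Productions for T:
  T → ; L
  T → / ,

Found common prefix '/ T' in productions for E

Answer: Yes, E has productions with common prefix '/ T'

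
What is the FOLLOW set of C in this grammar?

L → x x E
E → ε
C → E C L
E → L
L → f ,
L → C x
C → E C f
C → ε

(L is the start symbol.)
{ 'f', 'x' }

To compute FOLLOW(C), find every occurrence of C on a right-hand side N → α C β: add FIRST(β) \ {ε}, and if β is empty or nullable also add FOLLOW(N). Iterate to a fixed point.

In C → E C L: C is followed by L, add FIRST(L) \ {ε} = { 'f', 'x' }
In L → C x: C is followed by x, add FIRST(x) \ {ε} = { 'x' }
In C → E C f: C is followed by f, add FIRST(f) \ {ε} = { 'f' }

Taking the union: FOLLOW(C) = { 'f', 'x' }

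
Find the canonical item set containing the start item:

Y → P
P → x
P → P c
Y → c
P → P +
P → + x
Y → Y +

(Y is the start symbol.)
First, augment the grammar with Y' → Y
I₀ = CLOSURE({ [Y' → . Y] }):
  [Y' → . Y] has the dot before Y: add [Y → . P], [Y → . c], [Y → . Y +]
  [Y → . P] has the dot before P: add [P → . x], [P → . P c], [P → . P +], [P → . + x]
No further items can be added.

I₀ = { [P → . + x], [P → . P +], [P → . P c], [P → . x], [Y → . P], [Y → . Y +], [Y → . c], [Y' → . Y] }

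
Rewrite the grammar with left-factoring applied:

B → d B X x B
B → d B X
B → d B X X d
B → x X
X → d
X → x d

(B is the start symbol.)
Left-factoring transforms A → αβ₁ | αβ₂ into A → αA' and A' → β₁ | β₂
(α is the longest common prefix among the alternatives). Repeat until
no nonterminal has two alternatives with a common prefix.

Round 1: B has alternatives sharing prefix 'd B X'. Introduce B': B → d B X B'
  Add: B' → x B
  Add: B' → ε
  Add: B' → X d

No remaining common prefixes — done.

Resulting grammar:
B → d B X B'
B' → x B
B' → ε
B' → X d
B → x X
X → d
X → x d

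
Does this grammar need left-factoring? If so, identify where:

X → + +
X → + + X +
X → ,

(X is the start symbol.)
Yes, X has productions with common prefix '+ +'

Left-factoring is needed when two productions for the same non-terminal
share a common prefix on the right-hand side.

Productions for X:
  X → + +
  X → + + X +
  X → ,

Found common prefix '+ +' in productions for X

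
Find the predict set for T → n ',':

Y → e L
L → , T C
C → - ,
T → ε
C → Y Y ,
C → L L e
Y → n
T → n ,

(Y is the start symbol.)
PREDICT(T → n ',') = (FIRST(RHS) \ {ε}) ∪ (FOLLOW(T) if ε ∈ FIRST(RHS), i.e. RHS ⇒* ε)
FIRST(n ',') = { 'n' }
ε ∉ FIRST(n ','), so FOLLOW(T) is not added.
PREDICT(T → n ',') = { 'n' }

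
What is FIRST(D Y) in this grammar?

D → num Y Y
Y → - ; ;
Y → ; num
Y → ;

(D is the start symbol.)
{ 'num' }

FIRST sets of the non-terminals involved (from the grammar, by fixed-point iteration):
  FIRST(D) = { 'num' }

To compute FIRST(D Y), process the symbols left to right:
Symbol D is a non-terminal. Add FIRST(D) \ {ε} = { 'num' }
D is not nullable (ε ∉ FIRST(D)), so stop here.
FIRST(D Y) = { 'num' }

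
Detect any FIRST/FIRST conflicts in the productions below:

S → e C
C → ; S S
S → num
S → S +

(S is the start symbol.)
Yes. S → e C / S → S '+' on { 'e' }; S → num / S → S '+' on { 'num' }

FIRST sets of the non-terminals at (or reachable through a nullable prefix from) the front of some alternative:
  FIRST(S) = { 'e', 'num' }

Productions for S:
  S → e C: FIRST = { 'e' }
  S → num: FIRST = { 'num' }
  S → S +: FIRST = { 'e', 'num' }
C has only one production, so no FIRST/FIRST conflict is possible there.

Conflict for S: S → e C and S → S +
  Overlap: { 'e' }
Conflict for S: S → num and S → S +
  Overlap: { 'num' }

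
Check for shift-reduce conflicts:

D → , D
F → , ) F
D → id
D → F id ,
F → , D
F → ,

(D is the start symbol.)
A shift-reduce conflict occurs when an LR(0) state has both:
  - a complete (reduce) item [A → α .] (dot at the end), and
  - a shift item [B → β . c γ] (dot before a terminal).

Augment with D' → D and build the canonical LR(0) collection (I0 = CLOSURE({[D' → . D]}), then GOTO on every symbol after a dot until no new states appear). It has 12 states:
  I0: { [D → . , D], [D → . F id ,], [D → . id], [D' → . D], [F → . , ) F], [F → . , D], [F → . ,] }  — shift
  I1: { [D → , . D], [D → . , D], [D → . F id ,], [D → . id], [F → , . ) F], [F → , . D], [F → , .], [F → . , ) F], [F → . , D], [F → . ,] }  — shift, reduce
  I2: { [D' → D .] }  — accept
  I3: { [D → F . id ,] }  — shift
  I4: { [D → id .] }  — reduce
  I5: { [D → F id . ,] }  — shift
  I6: { [D → F id , .] }  — reduce
  I7: { [F → , ) . F], [F → . , ) F], [F → . , D], [F → . ,] }  — shift
  I8: { [D → , D .], [F → , D .] }  — 2 reduces
  I9: { [D → . , D], [D → . F id ,], [D → . id], [F → , . ) F], [F → , . D], [F → , .], [F → . , ) F], [F → . , D], [F → . ,] }  — shift, reduce
  I10: { [F → , ) F .] }  — reduce
  I11: { [F → , D .] }  — reduce

I1 contains reduce item [F → , .] and shift items [D → . , D], [D → . id], [F → . ,], [F → . , ) F], [F → , . ) F], [F → . , D] — shift-reduce conflict.
I9 contains reduce item [F → , .] and shift items [D → . , D], [D → . id], [F → . ,], [F → . , ) F], [F → , . ) F], [F → . , D] — shift-reduce conflict.

Answer: Yes — I1: [F → , .] vs [D → . , D]; I9: [F → , .] vs [D → . , D]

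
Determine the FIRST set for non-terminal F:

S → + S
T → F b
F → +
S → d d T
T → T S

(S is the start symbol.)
To compute FIRST(F), examine every production with F on the left-hand side, reading each right-hand side left to right until a non-nullable symbol is reached.

From F → +:
  - '+' is a terminal: add '+' and stop

Collecting: FIRST(F) = { '+' }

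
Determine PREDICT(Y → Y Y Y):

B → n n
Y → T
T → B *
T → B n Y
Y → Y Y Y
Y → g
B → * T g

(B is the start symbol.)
PREDICT(Y → Y Y Y) = (FIRST(RHS) \ {ε}) ∪ (FOLLOW(Y) if ε ∈ FIRST(RHS), i.e. RHS ⇒* ε)
FIRST(Y) = { '*', 'g', 'n' }
FIRST(Y Y Y) = { '*', 'g', 'n' }
ε ∉ FIRST(Y Y Y), so FOLLOW(Y) is not added.
PREDICT(Y → Y Y Y) = { '*', 'g', 'n' }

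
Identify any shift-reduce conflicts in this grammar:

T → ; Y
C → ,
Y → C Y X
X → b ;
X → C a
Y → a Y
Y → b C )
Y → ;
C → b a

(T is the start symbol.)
No shift-reduce conflicts

Augment with T' → T and build the canonical LR(0) collection (I0 = CLOSURE({[T' → . T]}), then GOTO on every symbol after a dot until no new states appear). It has 20 states:
  I0: { [T → . ; Y], [T' → . T] }  — shift
  I1: { [C → . ,], [C → . b a], [T → ; . Y], [Y → . ;], [Y → . C Y X], [Y → . a Y], [Y → . b C )] }  — shift
  I2: { [T' → T .] }  — accept
  I3: { [C → , .] }  — reduce
  I4: { [Y → ; .] }  — reduce
  I5: { [C → . ,], [C → . b a], [Y → . ;], [Y → . C Y X], [Y → . a Y], [Y → . b C )], [Y → C . Y X] }  — shift
  I6: { [T → ; Y .] }  — reduce
  I7: { [C → . ,], [C → . b a], [Y → . ;], [Y → . C Y X], [Y → . a Y], [Y → . b C )], [Y → a . Y] }  — shift
  I8: { [C → . ,], [C → . b a], [C → b . a], [Y → b . C )] }  — shift
  I9: { [Y → b C . )] }  — shift
  I10: { [C → b a .] }  — reduce
  I11: { [C → b . a] }  — shift
  I12: { [Y → b C ) .] }  — reduce
  I13: { [Y → a Y .] }  — reduce
  I14: { [C → . ,], [C → . b a], [X → . C a], [X → . b ;], [Y → C Y . X] }  — shift
  I15: { [X → C . a] }  — shift
  I16: { [Y → C Y X .] }  — reduce
  I17: { [C → b . a], [X → b . ;] }  — shift
  I18: { [X → b ; .] }  — reduce
  I19: { [X → C a .] }  — reduce

No state contains both a complete item and a shift item.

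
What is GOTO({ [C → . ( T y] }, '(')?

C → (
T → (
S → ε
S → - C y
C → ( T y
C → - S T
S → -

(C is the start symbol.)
GOTO(I, '(') = CLOSURE({ [A → αX.β] : [A → α.Xβ] ∈ I, X = '(' })

Items with dot before '(', with the dot advanced:
  [C → . ( T y] → [C → ( . T y]
Closure of the advanced items:
  [C → ( . T y] has the dot before T: add [T → . (]

GOTO = { [C → ( . T y], [T → . (] }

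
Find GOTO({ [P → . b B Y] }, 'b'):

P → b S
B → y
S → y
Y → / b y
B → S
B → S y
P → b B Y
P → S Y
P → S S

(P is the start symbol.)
{ [B → . S y], [B → . S], [B → . y], [P → b . B Y], [S → . y] }

GOTO(I, 'b') = CLOSURE({ [A → αX.β] : [A → α.Xβ] ∈ I, X = 'b' })

Items with dot before 'b', with the dot advanced:
  [P → . b B Y] → [P → b . B Y]
Closure of the advanced items:
  [P → b . B Y] has the dot before B: add [B → . y], [B → . S], [B → . S y]
  [B → . S] has the dot before S: add [S → . y]

GOTO = { [B → . S y], [B → . S], [B → . y], [P → b . B Y], [S → . y] }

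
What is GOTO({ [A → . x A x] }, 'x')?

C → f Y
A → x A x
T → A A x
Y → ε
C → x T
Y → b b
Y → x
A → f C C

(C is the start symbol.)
{ [A → . f C C], [A → . x A x], [A → x . A x] }

GOTO(I, 'x') = CLOSURE({ [A → αX.β] : [A → α.Xβ] ∈ I, X = 'x' })

Items with dot before 'x', with the dot advanced:
  [A → . x A x] → [A → x . A x]
Closure of the advanced items:
  [A → x . A x] has the dot before A: add [A → . x A x], [A → . f C C]

GOTO = { [A → . f C C], [A → . x A x], [A → x . A x] }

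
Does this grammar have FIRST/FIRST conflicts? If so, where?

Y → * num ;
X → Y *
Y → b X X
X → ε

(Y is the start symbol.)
A FIRST/FIRST conflict occurs when two productions N → α and N → β for the same non-terminal have FIRST(α) ∩ FIRST(β) ≠ ∅ (with ε ∈ FIRST of a nullable right-hand side, so two nullable alternatives also conflict).

FIRST sets of the non-terminals at (or reachable through a nullable prefix from) the front of some alternative:
  FIRST(Y) = { '*', 'b' }

Productions for Y:
  Y → * num ;: FIRST = { '*' }
  Y → b X X: FIRST = { 'b' }
Productions for X:
  X → Y *: FIRST = { '*', 'b' }
  X → ε: FIRST = { ε }

All alternatives of each non-terminal have pairwise disjoint FIRST sets.

Answer: No FIRST/FIRST conflicts.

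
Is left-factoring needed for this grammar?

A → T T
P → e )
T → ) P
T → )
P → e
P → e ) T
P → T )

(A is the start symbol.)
Yes, P has productions with common prefix 'e'; T has productions with common prefix ')'

Left-factoring is needed when two productions for the same non-terminal
share a common prefix on the right-hand side.

Productions for P:
  P → e )
  P → e
  P → e ) T
  P → T )
Productions for T:
  T → ) P
  T → )

Found common prefix 'e' in productions for P
Found common prefix ')' in productions for T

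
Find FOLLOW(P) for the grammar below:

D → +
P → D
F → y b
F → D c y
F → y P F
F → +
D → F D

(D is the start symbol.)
{ '+', 'y' }

To compute FOLLOW(P), find every occurrence of P on a right-hand side N → α P β: add FIRST(β) \ {ε}, and if β is empty or nullable also add FOLLOW(N). Iterate to a fixed point.

In F → y P F: P is followed by F, add FIRST(F) \ {ε} = { '+', 'y' }

Taking the union: FOLLOW(P) = { '+', 'y' }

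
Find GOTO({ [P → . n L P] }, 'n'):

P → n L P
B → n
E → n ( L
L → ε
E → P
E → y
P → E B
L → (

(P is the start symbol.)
GOTO(I, 'n') = CLOSURE({ [A → αX.β] : [A → α.Xβ] ∈ I, X = 'n' })

Items with dot before 'n', with the dot advanced:
  [P → . n L P] → [P → n . L P]
Closure of the advanced items:
  [P → n . L P] has the dot before L: add [L → .], [L → . (]

GOTO = { [L → . (], [L → .], [P → n . L P] }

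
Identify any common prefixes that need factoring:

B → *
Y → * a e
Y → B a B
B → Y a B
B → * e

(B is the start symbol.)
Yes, B has productions with common prefix '*'

Left-factoring is needed when two productions for the same non-terminal
share a common prefix on the right-hand side.

Productions for B:
  B → *
  B → Y a B
  B → * e
Productions for Y:
  Y → * a e
  Y → B a B

Found common prefix '*' in productions for B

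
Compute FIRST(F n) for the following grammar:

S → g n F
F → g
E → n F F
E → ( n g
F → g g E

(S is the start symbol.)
{ 'g' }

FIRST sets of the non-terminals involved (from the grammar, by fixed-point iteration):
  FIRST(F) = { 'g' }

To compute FIRST(F n), process the symbols left to right:
Symbol F is a non-terminal. Add FIRST(F) \ {ε} = { 'g' }
F is not nullable (ε ∉ FIRST(F)), so stop here.
FIRST(F n) = { 'g' }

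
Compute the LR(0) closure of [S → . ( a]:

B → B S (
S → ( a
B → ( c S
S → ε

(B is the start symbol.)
{ [S → . ( a] }

To compute CLOSURE, for each item [A → α.Bβ] where B is a non-terminal, add [B → .γ] for all productions B → γ; repeat for the newly added items until nothing changes.

Start with: [S → . ( a]
The dot precedes the terminal '(', so nothing is added.

CLOSURE = { [S → . ( a] }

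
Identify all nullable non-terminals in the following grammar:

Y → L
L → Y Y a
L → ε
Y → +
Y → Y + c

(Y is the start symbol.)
{ 'L', 'Y' }

ε-productions: L → ε
So L is immediately nullable.
Y → L: every symbol on the right is nullable, so Y is nullable too.
Every non-terminal is now nullable.
Nullable = { 'L', 'Y' }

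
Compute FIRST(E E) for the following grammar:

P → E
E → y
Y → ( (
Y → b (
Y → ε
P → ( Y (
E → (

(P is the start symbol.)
FIRST sets of the non-terminals involved (from the grammar, by fixed-point iteration):
  FIRST(E) = { '(', 'y' }

To compute FIRST(E E), process the symbols left to right:
Symbol E is a non-terminal. Add FIRST(E) \ {ε} = { '(', 'y' }
E is not nullable (ε ∉ FIRST(E)), so stop here.
FIRST(E E) = { '(', 'y' }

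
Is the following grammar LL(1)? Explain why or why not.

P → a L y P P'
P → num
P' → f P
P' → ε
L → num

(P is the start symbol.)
Relevant sets:
  FOLLOW(P') = { $, 'f' }

For P:
  PREDICT(P → a L y P P') = { 'a' }
  PREDICT(P → num) = { 'num' }
For P':
  PREDICT(P' → f P) = { 'f' }
  PREDICT(P' → ε) = { $, 'f' }
L has a single production, so nothing to check there.

Conflict found: Predict set conflict for P': { 'f' }
The grammar is NOT LL(1).

Answer: No. Predict set conflict for P': { 'f' }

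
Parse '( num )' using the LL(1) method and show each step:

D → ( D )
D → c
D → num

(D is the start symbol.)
LL(1) parsing maintains a stack (initially the start symbol over $) and the input. At each step: if the stack top is a terminal, match it against the current input token; if it is a non-terminal N, replace it with the RHS of M[N, lookahead] (the unique production whose predict set contains the lookahead).

Stack is shown with the top on the left.

Stack    Input      Action
--------------------------
D $      ( num ) $  output D → ( D )
( D ) $  ( num ) $  match '('
D ) $    num ) $    output D → num
num ) $  num ) $    match 'num'
) $      ) $        match ')'
$        $          accept

The string is accepted.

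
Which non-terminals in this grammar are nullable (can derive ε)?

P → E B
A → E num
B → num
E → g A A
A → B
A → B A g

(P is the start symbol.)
None

A non-terminal is nullable if it can derive ε (the empty string): either it has an ε-production, or it has a production whose right-hand side consists entirely of nullable non-terminals.

There are no ε-productions, so no non-terminal can derive ε.
No non-terminals are nullable.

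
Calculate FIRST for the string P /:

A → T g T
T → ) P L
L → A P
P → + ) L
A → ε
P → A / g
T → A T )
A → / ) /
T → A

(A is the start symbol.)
{ ')', '+', '/', 'g' }

FIRST sets of the non-terminals involved (from the grammar, by fixed-point iteration):
  FIRST(P) = { ')', '+', '/', 'g' }

To compute FIRST(P /), process the symbols left to right:
Symbol P is a non-terminal. Add FIRST(P) \ {ε} = { ')', '+', '/', 'g' }
P is not nullable (ε ∉ FIRST(P)), so stop here.
FIRST(P /) = { ')', '+', '/', 'g' }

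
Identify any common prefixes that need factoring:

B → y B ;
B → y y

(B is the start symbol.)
Yes, B has productions with common prefix 'y'

Left-factoring is needed when two productions for the same non-terminal
share a common prefix on the right-hand side.

Productions for B:
  B → y B ;
  B → y y

Found common prefix 'y' in productions for B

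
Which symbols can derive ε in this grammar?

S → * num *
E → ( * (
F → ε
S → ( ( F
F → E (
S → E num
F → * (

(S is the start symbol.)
ε-productions: F → ε
So F is immediately nullable.
No further non-terminal can be added: every production for the remaining non-terminals contains a terminal or a non-nullable non-terminal.
Nullable = { 'F' }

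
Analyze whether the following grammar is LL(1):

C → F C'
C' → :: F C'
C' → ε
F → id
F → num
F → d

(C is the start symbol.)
Yes, the grammar is LL(1).

Relevant sets:
  FOLLOW(C') = { $ }

For C':
  PREDICT(C' → :: F C') = { '::' }
  PREDICT(C' → ε) = { $ }
For F:
  PREDICT(F → id) = { 'id' }
  PREDICT(F → num) = { 'num' }
  PREDICT(F → d) = { 'd' }
C has a single production, so nothing to check there.

All predict sets are disjoint. The grammar IS LL(1).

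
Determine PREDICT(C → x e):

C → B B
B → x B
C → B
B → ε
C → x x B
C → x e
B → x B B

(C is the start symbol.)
PREDICT(C → x e) = (FIRST(RHS) \ {ε}) ∪ (FOLLOW(C) if ε ∈ FIRST(RHS), i.e. RHS ⇒* ε)
FIRST(x e) = { 'x' }
ε ∉ FIRST(x e), so FOLLOW(C) is not added.
PREDICT(C → x e) = { 'x' }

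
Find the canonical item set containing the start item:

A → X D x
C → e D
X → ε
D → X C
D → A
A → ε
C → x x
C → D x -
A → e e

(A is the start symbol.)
{ [A → . X D x], [A → . e e], [A → .], [A' → . A], [X → .] }

First, augment the grammar with A' → A
I₀ = CLOSURE({ [A' → . A] }):
  [A' → . A] has the dot before A: add [A → . X D x], [A → .], [A → . e e]
  [A → . X D x] has the dot before X: add [X → .]
No further items can be added.

I₀ = { [A → . X D x], [A → . e e], [A → .], [A' → . A], [X → .] }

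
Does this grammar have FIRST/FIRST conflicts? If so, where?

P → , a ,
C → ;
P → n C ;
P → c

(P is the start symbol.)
No FIRST/FIRST conflicts.

Productions for P:
  P → , a ,: FIRST = { ',' }
  P → n C ;: FIRST = { 'n' }
  P → c: FIRST = { 'c' }
C has only one production, so no FIRST/FIRST conflict is possible there.

All alternatives of each non-terminal have pairwise disjoint FIRST sets.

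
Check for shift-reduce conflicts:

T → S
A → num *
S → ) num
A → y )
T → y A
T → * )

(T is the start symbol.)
A shift-reduce conflict occurs when an LR(0) state has both:
  - a complete (reduce) item [A → α .] (dot at the end), and
  - a shift item [B → β . c γ] (dot before a terminal).

Augment with T' → T and build the canonical LR(0) collection (I0 = CLOSURE({[T' → . T]}), then GOTO on every symbol after a dot until no new states appear). It has 13 states:
  I0: { [S → . ) num], [T → . * )], [T → . S], [T → . y A], [T' → . T] }  — shift
  I1: { [S → ) . num] }  — shift
  I2: { [T → * . )] }  — shift
  I3: { [T → S .] }  — reduce
  I4: { [T' → T .] }  — accept
  I5: { [A → . num *], [A → . y )], [T → y . A] }  — shift
  I6: { [T → y A .] }  — reduce
  I7: { [A → num . *] }  — shift
  I8: { [A → y . )] }  — shift
  I9: { [A → y ) .] }  — reduce
  I10: { [A → num * .] }  — reduce
  I11: { [T → * ) .] }  — reduce
  I12: { [S → ) num .] }  — reduce

No state contains both a complete item and a shift item.

Answer: No shift-reduce conflicts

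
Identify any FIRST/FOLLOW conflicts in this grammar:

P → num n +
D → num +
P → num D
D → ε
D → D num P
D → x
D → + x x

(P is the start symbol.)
Yes. D → num '+' with FOLLOW(D) on { 'num' }; D → D num P with FOLLOW(D) on { 'num' }

A FIRST/FOLLOW conflict occurs when a non-terminal N has a nullable alternative N → β (β ⇒* ε) and another alternative N → α with FIRST(α) ∩ FOLLOW(N) ≠ ∅: on such a lookahead the parser cannot decide between expanding α and letting N vanish via β.

Nullable non-terminals: D.
FIRST sets used below: FIRST(D) = { '+', 'num', 'x', ε }

D: nullable alternative(s) D → ε; FOLLOW(D) = { $, 'num' }
  D → num +: FIRST \ {ε} = { 'num' } — overlaps FOLLOW(D) on { 'num' }: CONFLICT
  D → ε: FIRST \ {ε} = { } — this is the only nullable alternative, skip
  D → D num P: FIRST \ {ε} = { '+', 'num', 'x' } — overlaps FOLLOW(D) on { 'num' }: CONFLICT
  D → x: FIRST \ {ε} = { 'x' } — disjoint from FOLLOW(D)
  D → + x x: FIRST \ {ε} = { '+' } — disjoint from FOLLOW(D)

P has no nullable alternative, so no FIRST/FOLLOW check is needed there.

So the grammar has 2 FIRST/FOLLOW conflicts (marked CONFLICT above).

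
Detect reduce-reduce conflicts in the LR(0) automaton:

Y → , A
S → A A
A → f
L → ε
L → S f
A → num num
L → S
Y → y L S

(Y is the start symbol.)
Augment with Y' → Y and build the canonical LR(0) collection (I0 = CLOSURE({[Y' → . Y]}), then GOTO on every symbol after a dot until no new states appear). It has 14 states:
  I0: { [Y → . , A], [Y → . y L S], [Y' → . Y] }  — shift
  I1: { [A → . f], [A → . num num], [Y → , . A] }  — shift
  I2: { [Y' → Y .] }  — accept
  I3: { [A → . f], [A → . num num], [L → . S f], [L → . S], [L → .], [S → . A A], [Y → y . L S] }  — shift, reduce
  I4: { [A → . f], [A → . num num], [S → A . A] }  — shift
  I5: { [A → . f], [A → . num num], [S → . A A], [Y → y L . S] }  — shift
  I6: { [L → S . f], [L → S .] }  — shift, reduce
  I7: { [A → f .] }  — reduce
  I8: { [A → num . num] }  — shift
  I9: { [A → num num .] }  — reduce
  I10: { [L → S f .] }  — reduce
  I11: { [Y → y L S .] }  — reduce
  I12: { [S → A A .] }  — reduce
  I13: { [Y → , A .] }  — reduce

No state contains more than one complete item.

Answer: No reduce-reduce conflicts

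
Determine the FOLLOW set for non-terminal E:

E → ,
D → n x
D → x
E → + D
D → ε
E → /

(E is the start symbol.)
{ $ }

To compute FOLLOW(E), find every occurrence of E on a right-hand side N → α E β: add FIRST(β) \ {ε}, and if β is empty or nullable also add FOLLOW(N). Iterate to a fixed point.

E is the start symbol, so $ ∈ FOLLOW(E).
E does not occur on any right-hand side.

Taking the union: FOLLOW(E) = { $ }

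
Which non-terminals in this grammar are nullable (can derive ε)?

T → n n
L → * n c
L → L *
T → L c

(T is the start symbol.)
None

A non-terminal is nullable if it can derive ε (the empty string): either it has an ε-production, or it has a production whose right-hand side consists entirely of nullable non-terminals.

There are no ε-productions, so no non-terminal can derive ε.
No non-terminals are nullable.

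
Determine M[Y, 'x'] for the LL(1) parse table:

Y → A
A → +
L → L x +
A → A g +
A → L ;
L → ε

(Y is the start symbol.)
To find M[Y, 'x'], we find productions for Y where 'x' is in the predict set (PREDICT(N → α) = (FIRST(α) \ {ε}) ∪ (FOLLOW(N) if α ⇒* ε)).

Relevant sets:
  FIRST(A) = { '+', ';', 'x' }

Y → A: PREDICT = { '+', ';', 'x' }
  'x' is in predict set, so this production goes in M[Y, 'x']

M[Y, 'x'] = Y → A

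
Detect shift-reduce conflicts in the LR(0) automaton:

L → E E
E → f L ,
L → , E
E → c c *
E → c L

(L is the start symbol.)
No shift-reduce conflicts

Augment with L' → L and build the canonical LR(0) collection (I0 = CLOSURE({[L' → . L]}), then GOTO on every symbol after a dot until no new states appear). It has 13 states:
  I0: { [E → . c L], [E → . c c *], [E → . f L ,], [L → . , E], [L → . E E], [L' → . L] }  — shift
  I1: { [E → . c L], [E → . c c *], [E → . f L ,], [L → , . E] }  — shift
  I2: { [E → . c L], [E → . c c *], [E → . f L ,], [L → E . E] }  — shift
  I3: { [L' → L .] }  — accept
  I4: { [E → . c L], [E → . c c *], [E → . f L ,], [E → c . L], [E → c . c *], [L → . , E], [L → . E E] }  — shift
  I5: { [E → . c L], [E → . c c *], [E → . f L ,], [E → f . L ,], [L → . , E], [L → . E E] }  — shift
  I6: { [E → f L . ,] }  — shift
  I7: { [E → f L , .] }  — reduce
  I8: { [E → c L .] }  — reduce
  I9: { [E → . c L], [E → . c c *], [E → . f L ,], [E → c . L], [E → c . c *], [E → c c . *], [L → . , E], [L → . E E] }  — shift
  I10: { [E → c c * .] }  — reduce
  I11: { [L → E E .] }  — reduce
  I12: { [L → , E .] }  — reduce

No state contains both a complete item and a shift item.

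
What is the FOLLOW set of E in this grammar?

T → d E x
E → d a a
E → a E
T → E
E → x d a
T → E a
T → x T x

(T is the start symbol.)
{ $, 'a', 'x' }

In T → d E x: E is followed by x, add FIRST(x) \ {ε} = { 'x' }
In E → a E: E is at the end; this adds FOLLOW(E) to itself — nothing new
In T → E: E is at the end, add FOLLOW(T)
In T → E a: E is followed by a, add FIRST(a) \ {ε} = { 'a' }

The FOLLOW sets referred to above (computed the same way, to a fixed point):
  FOLLOW(T) = { $, 'x' }

Taking the union: FOLLOW(E) = { $, 'a', 'x' }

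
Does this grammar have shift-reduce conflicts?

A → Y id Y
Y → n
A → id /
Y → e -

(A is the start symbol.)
No shift-reduce conflicts

A shift-reduce conflict occurs when an LR(0) state has both:
  - a complete (reduce) item [A → α .] (dot at the end), and
  - a shift item [B → β . c γ] (dot before a terminal).

Augment with A' → A and build the canonical LR(0) collection (I0 = CLOSURE({[A' → . A]}), then GOTO on every symbol after a dot until no new states appear). It has 10 states:
  I0: { [A → . Y id Y], [A → . id /], [A' → . A], [Y → . e -], [Y → . n] }  — shift
  I1: { [A' → A .] }  — accept
  I2: { [A → Y . id Y] }  — shift
  I3: { [Y → e . -] }  — shift
  I4: { [A → id . /] }  — shift
  I5: { [Y → n .] }  — reduce
  I6: { [A → id / .] }  — reduce
  I7: { [Y → e - .] }  — reduce
  I8: { [A → Y id . Y], [Y → . e -], [Y → . n] }  — shift
  I9: { [A → Y id Y .] }  — reduce

No state contains both a complete item and a shift item.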